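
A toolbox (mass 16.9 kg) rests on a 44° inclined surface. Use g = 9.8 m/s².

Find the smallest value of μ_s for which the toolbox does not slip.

μ_s,min ≈ 0.966

At the slip threshold m g sin θ = μ_s m g cos θ, so μ_s,min = tan θ.
μ_s,min = tan 44° = 0.966.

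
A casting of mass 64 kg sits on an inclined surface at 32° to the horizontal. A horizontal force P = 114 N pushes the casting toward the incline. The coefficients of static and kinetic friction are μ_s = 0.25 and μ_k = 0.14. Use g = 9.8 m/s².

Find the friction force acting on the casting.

f ≈ 82.9 N (up the incline)

The horizontal push has a component P sin θ into the surface, so N = m g cos θ + P sin θ = 531.9 + 60.41 = 592.3 N.
Parallel to the incline: P cos θ − m g sin θ = 96.68 − 332.4 = -235.7 N; the friction needed to balance this is 235.7 N acting up the slope.
The limit of static friction is μ_s N = 148.1 N.
The required 235.7 N exceeds the static limit, so the casting slides down-slope and f = μ_k N = 0.14×592.3 = 82.9 N.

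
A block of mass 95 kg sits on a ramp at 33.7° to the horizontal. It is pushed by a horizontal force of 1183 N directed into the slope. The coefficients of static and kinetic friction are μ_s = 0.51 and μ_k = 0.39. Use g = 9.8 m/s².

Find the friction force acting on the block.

f ≈ 468 N (down the incline)

The horizontal push has a component P sin θ into the surface, so N = m g cos θ + P sin θ = 774.5 + 656.4 = 1431 N.
Along the incline, the net driving force (taking up-slope positive) is P cos θ − m g sin θ = 984.2 − 516.6 = 467.6 N, so equilibrium requires friction f = -467.6 N (down-slope).
The limit of static friction is μ_s N = 729.8 N.
|f_req| = 467.6 ≤ 729.8 N → the block is in equilibrium; friction equals the required value.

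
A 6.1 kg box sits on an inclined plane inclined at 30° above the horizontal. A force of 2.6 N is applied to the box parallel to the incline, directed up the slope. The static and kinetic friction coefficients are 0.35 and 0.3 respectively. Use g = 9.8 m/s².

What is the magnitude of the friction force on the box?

f ≈ 15.5 N (up the incline)

The normal reaction is N = m g cos θ = 51.77 N.
Parallel to the incline, ΣF = 0 gives f = m g sin θ − P = 29.89 − 2.6 = 27.29 N (up-slope positive).
The static-friction ceiling is μ_s N = 0.35 × 51.77 = 18.12 N.
|27.29| exceeds 18.12 N, so the box slips down-slope; friction is kinetic, f = μ_k N = 0.3×51.77 = 15.5 N.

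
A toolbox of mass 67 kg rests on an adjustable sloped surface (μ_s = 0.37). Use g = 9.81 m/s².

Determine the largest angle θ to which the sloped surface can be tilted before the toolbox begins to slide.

θ_max ≈ 20.3°

At the slip threshold, m g sin θ = μ_s · m g cos θ, so tan θ = μ_s.
θ_max = arctan(0.37) = 20.3°.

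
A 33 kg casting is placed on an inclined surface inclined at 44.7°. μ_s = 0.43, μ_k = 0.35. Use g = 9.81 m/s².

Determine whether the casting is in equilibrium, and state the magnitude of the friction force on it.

N = m g cos θ = 230 N.
Down-slope weight component: m g sin θ = 228 N.
μ_s N = 98.9 N.
228 > 98.9 N, so it slides; kinetic friction f = μ_k N = 0.35×230 = 80.5 N.

f ≈ 80.5 N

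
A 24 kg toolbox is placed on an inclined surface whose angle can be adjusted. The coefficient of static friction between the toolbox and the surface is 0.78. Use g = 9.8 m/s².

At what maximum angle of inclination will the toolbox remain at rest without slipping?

θ_max ≈ 38°

At the slip threshold, m g sin θ = μ_s · m g cos θ, so tan θ = μ_s.
θ_max = arctan(0.78) = 38°.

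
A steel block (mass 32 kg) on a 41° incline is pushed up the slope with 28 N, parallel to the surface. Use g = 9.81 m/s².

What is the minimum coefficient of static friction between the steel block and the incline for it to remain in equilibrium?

N = m g cos θ = 236.9 N.
Friction must make up the shortfall along the incline: f = m g sin θ − P = 206 − 28 = 178 N.
At the threshold f = μ_s N, so μ_s,min = 178/236.9 = 0.751.

μ_s,min ≈ 0.751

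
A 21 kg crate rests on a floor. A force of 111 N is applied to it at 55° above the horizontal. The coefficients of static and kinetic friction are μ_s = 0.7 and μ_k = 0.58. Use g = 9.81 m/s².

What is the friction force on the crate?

Vertical equilibrium gives N = m g − P sin α = 115.1 N.
Horizontally, friction must balance P cos α = 63.67 N.
μ_s N = 0.7 × 115.1 = 80.56 N.
63.67 ≤ 80.56 N → static; friction equals the required 63.7 N.

f ≈ 63.7 N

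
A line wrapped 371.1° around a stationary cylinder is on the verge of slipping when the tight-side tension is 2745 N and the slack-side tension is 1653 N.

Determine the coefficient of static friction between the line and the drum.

μ ≈ 0.0783

T₂/T₁ = e^{μβ} → μ = ln(T₂/T₁)/β.
β = 371.1° = 6.477 rad.
μ = ln(2745/1653)/6.477 = ln(1.661)/6.477 = 0.0783.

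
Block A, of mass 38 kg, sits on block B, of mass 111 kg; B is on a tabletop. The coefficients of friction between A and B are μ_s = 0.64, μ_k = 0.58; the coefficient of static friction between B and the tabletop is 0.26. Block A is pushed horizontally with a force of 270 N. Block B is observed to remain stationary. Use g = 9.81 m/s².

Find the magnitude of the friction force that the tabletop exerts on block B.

f ≈ 216 N

Normal force at the A–B interface: N₁ = m_A g = 372.8 N.
Maximum static friction on A from B: μ_s N₁ = 0.64×372.8 = 238.6 N.
Since P = 270 N > 238.6 N, A slides on B; the A–B friction is kinetic: f₁ = μ_k N₁ = 0.58×372.8 = 216 N.
By Newton's third law B feels 216 N forward from A. With B stationary, the floor's static friction on B balances it: f₂ = 216 N (well within μ_s(m_A+m_B)g = 380 N).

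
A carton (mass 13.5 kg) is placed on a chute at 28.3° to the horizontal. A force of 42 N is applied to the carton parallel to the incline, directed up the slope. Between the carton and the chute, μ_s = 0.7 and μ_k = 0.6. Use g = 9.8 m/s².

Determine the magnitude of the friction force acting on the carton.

f ≈ 20.7 N (up the incline)

The normal reaction is N = m g cos θ = 116.5 N.
The friction needed for equilibrium is m g sin θ − P = 62.72 − 42 = 20.72 N, measured positive up-slope.
The static-friction ceiling is μ_s N = 0.7 × 116.5 = 81.54 N.
Since |20.72| ≤ 81.54 N, the carton remains in static equilibrium and friction takes exactly the required value.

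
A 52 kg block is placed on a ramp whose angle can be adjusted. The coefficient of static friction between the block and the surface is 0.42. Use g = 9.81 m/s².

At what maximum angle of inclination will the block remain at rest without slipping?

At the slip threshold, m g sin θ = μ_s · m g cos θ, so tan θ = μ_s.
θ_max = arctan(0.42) = 22.8°.

θ_max ≈ 22.8°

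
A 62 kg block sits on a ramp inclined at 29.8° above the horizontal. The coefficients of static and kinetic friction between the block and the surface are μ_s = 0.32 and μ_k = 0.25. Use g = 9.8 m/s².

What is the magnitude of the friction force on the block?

f ≈ 132 N (up the incline)

Normal force: N = m g cos θ = 62 × 9.8 × cos 29.8° = 527.3 N.
For equilibrium along the incline, friction must balance the weight component: f = m g sin θ = 302 N up the slope.
Static friction can supply at most μ_s N = 168.7 N.
|302| exceeds 168.7 N, so the block slips down-slope; friction is kinetic, f = μ_k N = 0.25×527.3 = 132 N.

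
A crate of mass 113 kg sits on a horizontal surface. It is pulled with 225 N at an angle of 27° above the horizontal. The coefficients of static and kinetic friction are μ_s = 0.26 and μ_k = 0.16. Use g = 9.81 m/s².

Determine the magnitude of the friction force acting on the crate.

N = m g − P sin α = 1109 − 225×sin 27° = 1006 N.
For equilibrium, f = P cos α = 225×cos 27° = 200.5 N.
μ_s N = 0.26 × 1006 = 261.7 N.
200.5 ≤ 261.7 N → static; friction equals the required 200 N.

f ≈ 200 N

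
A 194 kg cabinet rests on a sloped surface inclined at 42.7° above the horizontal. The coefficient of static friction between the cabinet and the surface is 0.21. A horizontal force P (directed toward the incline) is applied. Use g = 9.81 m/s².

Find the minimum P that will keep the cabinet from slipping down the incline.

The cabinet tends to slide down (tan θ > μ_s), so at the point of impending slip friction acts up-slope at its limit: f = μ_s N.
Perpendicular to the incline: N = m g cos θ + P sin θ.
Along the incline: P cos θ + μ_s N = m g sin θ, i.e. P cos θ + μ_s (m g cos θ + P sin θ) = m g sin θ.
Solving, P (cos θ + μ_s sin θ) = m g (sin θ − μ_s cos θ), so P = 1900×0.5238/0.8773 = 1140 N.

P_min ≈ 1140 N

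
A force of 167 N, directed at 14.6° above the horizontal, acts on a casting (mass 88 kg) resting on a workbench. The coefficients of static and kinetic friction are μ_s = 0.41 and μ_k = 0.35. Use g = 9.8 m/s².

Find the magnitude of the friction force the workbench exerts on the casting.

The vertical component of P reduces the normal force: N = m g − P sin α = 862.4 − 42.1 = 820.3 N.
Horizontally, friction must balance P cos α = 161.6 N.
μ_s N = 0.41 × 820.3 = 336.3 N.
161.6 ≤ 336.3 N → static; friction equals the required 162 N.

f ≈ 162 N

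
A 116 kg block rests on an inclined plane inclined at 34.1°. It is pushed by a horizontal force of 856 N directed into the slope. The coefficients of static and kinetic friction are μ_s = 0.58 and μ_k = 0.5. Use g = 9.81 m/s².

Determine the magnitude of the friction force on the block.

Normal direction: N = m g cos θ + P sin θ = 1422 N.
Parallel to the incline: P cos θ − m g sin θ = 708.8 − 638 = 70.83 N; the friction needed to balance this is 70.83 N acting down the slope.
Maximum static friction: μ_s N = 0.58 × 1422 = 824.9 N.
|f_req| = 70.83 ≤ 824.9 N → the block is in equilibrium; friction equals the required value.

f ≈ 70.8 N (down the incline)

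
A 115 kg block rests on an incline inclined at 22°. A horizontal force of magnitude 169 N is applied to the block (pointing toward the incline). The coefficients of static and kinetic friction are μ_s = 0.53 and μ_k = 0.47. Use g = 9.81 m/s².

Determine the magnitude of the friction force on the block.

f ≈ 266 N (up the incline)

The horizontal push has a component P sin θ into the surface, so N = m g cos θ + P sin θ = 1046 + 63.31 = 1109 N.
Parallel to the incline: P cos θ − m g sin θ = 156.7 − 422.6 = -265.9 N; the friction needed to balance this is 265.9 N acting up the slope.
The limit of static friction is μ_s N = 587.9 N.
|f_req| = 265.9 ≤ 587.9 N → the block is in equilibrium; friction equals the required value.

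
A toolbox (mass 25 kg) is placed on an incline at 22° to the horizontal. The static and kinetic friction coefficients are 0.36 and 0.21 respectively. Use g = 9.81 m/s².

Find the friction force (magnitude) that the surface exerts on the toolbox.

f ≈ 47.8 N (up the incline)

The normal reaction is N = m g cos θ = 227.4 N.
For equilibrium along the incline, friction must balance the weight component: f = m g sin θ = 91.87 N up the slope.
Static friction can supply at most μ_s N = 81.86 N.
|91.87| exceeds 81.86 N, so the toolbox slips down-slope; friction is kinetic, f = μ_k N = 0.21×227.4 = 47.8 N.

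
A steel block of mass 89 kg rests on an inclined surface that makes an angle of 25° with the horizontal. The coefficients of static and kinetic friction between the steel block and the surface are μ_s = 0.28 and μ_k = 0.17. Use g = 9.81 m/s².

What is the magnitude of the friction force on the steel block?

f ≈ 135 N (up the incline)

The normal reaction is N = m g cos θ = 791.3 N.
For equilibrium along the incline, friction must balance the weight component: f = m g sin θ = 369 N up the slope.
Static friction can supply at most μ_s N = 221.6 N.
Since |369| > 221.6 N, static friction cannot hold it; the steel block slides down the incline and kinetic friction applies: f = μ_k N = 0.17 × 791.3 = 135 N.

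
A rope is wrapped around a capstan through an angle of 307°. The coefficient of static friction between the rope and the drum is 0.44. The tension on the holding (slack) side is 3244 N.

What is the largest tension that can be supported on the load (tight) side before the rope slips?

At impending slip the capstan equation gives T₂/T₁ = e^{μβ} with β in radians.
β = 307° × π/180 = 5.358 rad.
e^{μβ} = e^{0.44×5.358} = 10.57.
T₂ = T₁ · e^{μβ} = 3244 × 10.57 = 34300 N.

T_max ≈ 34300 N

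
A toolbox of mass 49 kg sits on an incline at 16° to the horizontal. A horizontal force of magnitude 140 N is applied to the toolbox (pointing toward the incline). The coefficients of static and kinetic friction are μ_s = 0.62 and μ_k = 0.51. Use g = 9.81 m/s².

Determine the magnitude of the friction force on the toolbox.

f ≈ 2.08 N (down the incline)

Normal direction: N = m g cos θ + P sin θ = 500.7 N.
Along the incline, the net driving force (taking up-slope positive) is P cos θ − m g sin θ = 134.6 − 132.5 = 2.081 N, so equilibrium requires friction f = -2.081 N (down-slope).
The limit of static friction is μ_s N = 310.4 N.
|f_req| = 2.081 ≤ 310.4 N → the toolbox is in equilibrium; friction equals the required value.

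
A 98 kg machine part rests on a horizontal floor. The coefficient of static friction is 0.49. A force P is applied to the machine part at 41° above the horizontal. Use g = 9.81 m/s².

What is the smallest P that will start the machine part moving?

N = m g − P sin α (the pull lifts the machine part).
At impending slip, P cos α = μ_s N = μ_s (m g − P sin α).
Solving: P (cos α + μ_s sin α) = μ_s m g → P = 0.49×961/(cos 41° + 0.49 sin 41°) = 471/1.076 = 438 N.

P ≈ 438 N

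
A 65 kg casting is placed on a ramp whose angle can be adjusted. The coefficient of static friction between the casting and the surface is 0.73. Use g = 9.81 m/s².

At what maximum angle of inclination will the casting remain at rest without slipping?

θ_max ≈ 36.1°

At the slip threshold, m g sin θ = μ_s · m g cos θ, so tan θ = μ_s.
θ_max = arctan(0.73) = 36.1°.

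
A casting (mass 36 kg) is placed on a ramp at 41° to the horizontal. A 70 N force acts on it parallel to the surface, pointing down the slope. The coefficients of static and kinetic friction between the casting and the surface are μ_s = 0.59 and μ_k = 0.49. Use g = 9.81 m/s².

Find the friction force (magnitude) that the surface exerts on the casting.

The normal reaction is N = m g cos θ = 266.5 N.
For equilibrium along the incline the friction force must supply f = m g sin θ + P = 231.7 + 70 = 301.7 N (positive meaning up-slope).
Maximum static friction available: μ_s N = 0.59 × 266.5 = 157.3 N.
Since |301.7| > 157.3 N, static friction cannot hold it; the casting slides down the incline and kinetic friction applies: f = μ_k N = 0.49 × 266.5 = 131 N.

f ≈ 131 N (up the incline)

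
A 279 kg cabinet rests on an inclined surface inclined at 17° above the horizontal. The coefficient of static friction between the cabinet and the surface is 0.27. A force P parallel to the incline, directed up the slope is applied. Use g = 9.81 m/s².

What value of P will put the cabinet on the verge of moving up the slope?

P ≈ 1510 N

At impending motion up the slope, friction acts down-slope at its limit: f = μ_s N.
P is parallel to the surface, so N = m g cos θ = 2620 N.
Along the incline: P = m g sin θ + μ_s N = 800 + 0.27×2620 = 1510 N.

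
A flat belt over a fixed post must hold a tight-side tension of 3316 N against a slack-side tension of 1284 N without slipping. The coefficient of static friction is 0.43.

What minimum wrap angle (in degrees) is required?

T₂/T₁ = e^{μβ} → β = ln(T₂/T₁)/μ.
β = ln(3316/1284)/0.43 = 0.9488/0.43 = 2.206 rad.
In degrees: β = 2.206 × 180/π = 126°.

β_min ≈ 126°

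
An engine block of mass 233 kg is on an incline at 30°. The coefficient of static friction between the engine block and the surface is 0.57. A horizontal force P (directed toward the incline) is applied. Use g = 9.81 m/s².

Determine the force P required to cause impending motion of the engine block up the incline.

P ≈ 3910 N

At impending motion up the slope, friction acts down-slope at its limit: f = μ_s N.
Perpendicular to the incline: N = m g cos θ + P sin θ.
Along the incline: P cos θ = m g sin θ + μ_s N = m g sin θ + μ_s (m g cos θ + P sin θ).
Solving, P (cos θ − μ_s sin θ) = m g (sin θ + μ_s cos θ), so P = 233×9.81×(sin 30° + 0.57 cos 30°)/(cos 30° − 0.57 sin 30°) = 2290×0.9936/0.581 = 3910 N.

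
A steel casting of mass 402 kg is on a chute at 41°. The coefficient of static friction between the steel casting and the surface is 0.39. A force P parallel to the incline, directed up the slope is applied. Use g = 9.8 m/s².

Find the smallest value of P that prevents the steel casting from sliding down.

The steel casting tends to slide down (tan θ > μ_s), so at the point of impending slip friction acts up-slope at its limit: f = μ_s N.
P is parallel to the surface, so N = m g cos θ = 2970 N.
Along the incline: P + μ_s N = m g sin θ, so P = 2580 − 0.39×2970 = 1430 N.

P_min ≈ 1430 N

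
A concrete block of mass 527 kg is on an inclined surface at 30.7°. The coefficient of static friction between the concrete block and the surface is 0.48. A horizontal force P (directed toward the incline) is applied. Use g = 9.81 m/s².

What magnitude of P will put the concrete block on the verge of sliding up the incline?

At impending motion up the slope, friction acts down-slope at its limit: f = μ_s N.
Perpendicular to the incline: N = m g cos θ + P sin θ.
Along the incline: P cos θ = m g sin θ + μ_s N = m g sin θ + μ_s (m g cos θ + P sin θ).
Solving, P (cos θ − μ_s sin θ) = m g (sin θ + μ_s cos θ), so P = 527×9.81×(sin 30.7° + 0.48 cos 30.7°)/(cos 30.7° − 0.48 sin 30.7°) = 5170×0.9233/0.6148 = 7760 N.

P ≈ 7760 N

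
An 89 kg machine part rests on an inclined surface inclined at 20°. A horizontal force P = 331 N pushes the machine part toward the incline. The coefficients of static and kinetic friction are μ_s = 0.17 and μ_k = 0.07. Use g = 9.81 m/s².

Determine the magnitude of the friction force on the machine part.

Resolve perpendicular to the incline: N = m g cos θ + P sin θ = 89×9.81×cos 20° + 331×sin 20° = 933.6 N.
Parallel to the incline: P cos θ − m g sin θ = 311 − 298.6 = 12.42 N; the friction needed to balance this is 12.42 N acting down the slope.
The limit of static friction is μ_s N = 158.7 N.
|f_req| = 12.42 ≤ 158.7 N → the machine part is in equilibrium; friction equals the required value.

f ≈ 12.4 N (down the incline)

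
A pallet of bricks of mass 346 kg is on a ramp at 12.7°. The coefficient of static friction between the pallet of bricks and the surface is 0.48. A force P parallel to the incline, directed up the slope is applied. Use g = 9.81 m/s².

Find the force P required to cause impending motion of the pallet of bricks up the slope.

P ≈ 2340 N

At impending motion up the slope, friction acts down-slope at its limit: f = μ_s N.
P is parallel to the surface, so N = m g cos θ = 3310 N.
Along the incline: P = m g sin θ + μ_s N = 746 + 0.48×3310 = 2340 N.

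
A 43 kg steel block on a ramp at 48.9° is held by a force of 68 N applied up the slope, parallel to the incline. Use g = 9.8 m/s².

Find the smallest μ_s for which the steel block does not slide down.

μ_s,min ≈ 0.901

N = m g cos θ = 277 N.
Friction must make up the shortfall along the incline: f = m g sin θ − P = 317.6 − 68 = 249.6 N.
At the threshold f = μ_s N, so μ_s,min = 249.6/277 = 0.901.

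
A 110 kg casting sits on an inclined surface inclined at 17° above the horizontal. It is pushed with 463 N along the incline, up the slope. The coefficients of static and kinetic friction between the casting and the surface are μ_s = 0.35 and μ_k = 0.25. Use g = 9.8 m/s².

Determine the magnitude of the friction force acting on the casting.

f ≈ 148 N (down the incline)

Perpendicular to the surface, N = m g cos θ = 110·9.8·cos 17° = 1031 N.
For equilibrium along the incline the friction force must supply f = m g sin θ − P = 315.2 − 463 = -147.8 N (positive meaning up-slope).
Maximum static friction available: μ_s N = 0.35 × 1031 = 360.8 N.
Since |-147.8| ≤ 360.8 N, no slip — friction simply equals what equilibrium demands.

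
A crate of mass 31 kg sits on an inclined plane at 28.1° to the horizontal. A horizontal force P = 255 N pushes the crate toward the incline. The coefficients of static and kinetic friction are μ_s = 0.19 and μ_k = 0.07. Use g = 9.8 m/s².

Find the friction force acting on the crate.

Normal direction: N = m g cos θ + P sin θ = 388.1 N.
Along the incline, the net driving force (taking up-slope positive) is P cos θ − m g sin θ = 224.9 − 143.1 = 81.85 N, so equilibrium requires friction f = -81.85 N (down-slope).
The limit of static friction is μ_s N = 73.74 N.
|f_req| = 81.85 > 73.74 N → the crate slides up the incline; f = μ_k N = 0.07 × 388.1 = 27.2 N.

f ≈ 27.2 N (down the incline)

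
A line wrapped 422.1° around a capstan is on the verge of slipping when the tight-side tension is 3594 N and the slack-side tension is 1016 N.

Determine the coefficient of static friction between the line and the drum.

T₂/T₁ = e^{μβ} → μ = ln(T₂/T₁)/β.
β = 422.1° = 7.367 rad.
μ = ln(3594/1016)/7.367 = ln(3.537)/7.367 = 0.171.

μ ≈ 0.171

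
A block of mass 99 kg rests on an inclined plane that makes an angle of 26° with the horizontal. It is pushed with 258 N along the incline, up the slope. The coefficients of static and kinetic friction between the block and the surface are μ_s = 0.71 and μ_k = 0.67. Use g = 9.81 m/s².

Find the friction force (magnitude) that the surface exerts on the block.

Normal force: N = m g cos θ = 99 × 9.81 × cos 26° = 872.9 N.
Parallel to the incline, ΣF = 0 gives f = m g sin θ − P = 425.7 − 258 = 167.7 N (up-slope positive).
Maximum static friction available: μ_s N = 0.71 × 872.9 = 619.8 N.
Since |167.7| ≤ 619.8 N, no slip — friction simply equals what equilibrium demands.

f ≈ 168 N (up the incline)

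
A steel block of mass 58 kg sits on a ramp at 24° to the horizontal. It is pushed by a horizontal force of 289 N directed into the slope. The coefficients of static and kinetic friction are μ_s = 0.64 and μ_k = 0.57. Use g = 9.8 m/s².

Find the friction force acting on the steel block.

The horizontal push has a component P sin θ into the surface, so N = m g cos θ + P sin θ = 519.3 + 117.5 = 636.8 N.
Along the incline, the net driving force (taking up-slope positive) is P cos θ − m g sin θ = 264 − 231.2 = 32.83 N, so equilibrium requires friction f = -32.83 N (down-slope).
The limit of static friction is μ_s N = 407.6 N.
|f_req| = 32.83 ≤ 407.6 N → the steel block is in equilibrium; friction equals the required value.

f ≈ 32.8 N (down the incline)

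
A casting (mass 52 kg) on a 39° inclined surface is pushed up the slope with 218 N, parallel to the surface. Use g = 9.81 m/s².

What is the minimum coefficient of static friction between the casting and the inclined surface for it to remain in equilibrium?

μ_s,min ≈ 0.26

N = m g cos θ = 396.4 N.
Friction must make up the shortfall along the incline: f = m g sin θ − P = 321 − 218 = 103 N.
At the threshold f = μ_s N, so μ_s,min = 103/396.4 = 0.26.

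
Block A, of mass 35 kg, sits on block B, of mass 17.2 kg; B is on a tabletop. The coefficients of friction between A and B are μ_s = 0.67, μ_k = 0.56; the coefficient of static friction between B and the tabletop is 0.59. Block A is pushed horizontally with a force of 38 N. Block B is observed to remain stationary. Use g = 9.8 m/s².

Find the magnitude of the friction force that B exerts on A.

The normal force B exerts on A is simply A's weight, N₁ = 343 N.
So the A–B interface can sustain at most μ_s N₁ = 229.8 N of static friction.
Since P = 38 N ≤ 229.8 N, A does not slip on B; friction on A equals P = 38 N.
B experiences an equal 38 N forward from A (third law). B is in equilibrium, so the floor supplies f₂ = 38 N of static friction (limit μ_s(m_A+m_B)g = 301.8 N, not exceeded).

f ≈ 38 N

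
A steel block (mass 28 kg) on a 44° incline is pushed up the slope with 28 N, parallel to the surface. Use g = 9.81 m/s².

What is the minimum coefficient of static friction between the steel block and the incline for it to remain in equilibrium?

μ_s,min ≈ 0.824

N = m g cos θ = 197.6 N.
Friction must make up the shortfall along the incline: f = m g sin θ − P = 190.8 − 28 = 162.8 N.
At the threshold f = μ_s N, so μ_s,min = 162.8/197.6 = 0.824.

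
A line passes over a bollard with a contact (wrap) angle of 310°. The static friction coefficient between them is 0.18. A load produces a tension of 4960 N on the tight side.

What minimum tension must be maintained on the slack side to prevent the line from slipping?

T_min ≈ 1870 N

Capstan equation at impending slip: T_tight/T_slack = e^{μβ}.
β = 310° = 5.411 rad; e^{μβ} = e^{0.18×5.411} = 2.648.
T_slack = T_tight / e^{μβ} = 4960 / 2.648 = 1870 N.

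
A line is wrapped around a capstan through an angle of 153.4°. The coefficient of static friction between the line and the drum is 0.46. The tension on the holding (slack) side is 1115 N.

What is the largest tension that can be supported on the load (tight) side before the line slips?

At impending slip the capstan equation gives T₂/T₁ = e^{μβ} with β in radians.
β = 153.4° × π/180 = 2.677 rad.
e^{μβ} = e^{0.46×2.677} = 3.427.
T₂ = T₁ · e^{μβ} = 1115 × 3.427 = 3820 N.

T_max ≈ 3820 N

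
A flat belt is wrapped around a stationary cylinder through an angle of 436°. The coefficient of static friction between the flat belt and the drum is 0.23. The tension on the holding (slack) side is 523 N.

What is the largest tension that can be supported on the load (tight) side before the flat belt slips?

At impending slip the capstan equation gives T₂/T₁ = e^{μβ} with β in radians.
β = 436° × π/180 = 7.61 rad.
e^{μβ} = e^{0.23×7.61} = 5.756.
T₂ = T₁ · e^{μβ} = 523 × 5.756 = 3010 N.

T_max ≈ 3010 N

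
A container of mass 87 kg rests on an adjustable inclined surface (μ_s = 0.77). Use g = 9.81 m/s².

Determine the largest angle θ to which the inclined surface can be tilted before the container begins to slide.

At the slip threshold, m g sin θ = μ_s · m g cos θ, so tan θ = μ_s.
θ_max = arctan(0.77) = 37.6°.

θ_max ≈ 37.6°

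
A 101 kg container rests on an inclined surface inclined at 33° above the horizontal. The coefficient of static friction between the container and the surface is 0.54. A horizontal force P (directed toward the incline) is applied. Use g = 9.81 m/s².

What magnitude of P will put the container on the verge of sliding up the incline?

At impending motion up the slope, friction acts down-slope at its limit: f = μ_s N.
Perpendicular to the incline: N = m g cos θ + P sin θ.
Along the incline: P cos θ = m g sin θ + μ_s N = m g sin θ + μ_s (m g cos θ + P sin θ).
Solving, P (cos θ − μ_s sin θ) = m g (sin θ + μ_s cos θ), so P = 101×9.81×(sin 33° + 0.54 cos 33°)/(cos 33° − 0.54 sin 33°) = 991×0.9975/0.5446 = 1810 N.

P ≈ 1810 N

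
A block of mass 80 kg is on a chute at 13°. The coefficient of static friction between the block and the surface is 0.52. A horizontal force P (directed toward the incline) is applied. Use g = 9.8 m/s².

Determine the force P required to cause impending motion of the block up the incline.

P ≈ 669 N

At impending motion up the slope, friction acts down-slope at its limit: f = μ_s N.
Perpendicular to the incline: N = m g cos θ + P sin θ.
Along the incline: P cos θ = m g sin θ + μ_s N = m g sin θ + μ_s (m g cos θ + P sin θ).
Solving, P (cos θ − μ_s sin θ) = m g (sin θ + μ_s cos θ), so P = 80×9.8×(sin 13° + 0.52 cos 13°)/(cos 13° − 0.52 sin 13°) = 784×0.7316/0.8574 = 669 N.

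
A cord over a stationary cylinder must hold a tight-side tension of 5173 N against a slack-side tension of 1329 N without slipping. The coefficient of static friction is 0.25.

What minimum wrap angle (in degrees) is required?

β_min ≈ 311°

T₂/T₁ = e^{μβ} → β = ln(T₂/T₁)/μ.
β = ln(5173/1329)/0.25 = 1.359/0.25 = 5.436 rad.
In degrees: β = 5.436 × 180/π = 311°.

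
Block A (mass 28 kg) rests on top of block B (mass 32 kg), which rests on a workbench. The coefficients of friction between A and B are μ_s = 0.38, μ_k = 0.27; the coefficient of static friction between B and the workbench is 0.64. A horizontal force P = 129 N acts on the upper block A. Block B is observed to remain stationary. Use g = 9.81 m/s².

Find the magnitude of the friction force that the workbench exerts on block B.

f ≈ 74.2 N

The normal force B exerts on A is simply A's weight, N₁ = 274.7 N.
So the A–B interface can sustain at most μ_s N₁ = 104.4 N of static friction.
Since P = 129 N > 104.4 N, A slides on B; the A–B friction is kinetic: f₁ = μ_k N₁ = 0.27×274.7 = 74.2 N.
B experiences an equal 74.2 N forward from A (third law). B is in equilibrium, so the floor supplies f₂ = 74.2 N of static friction (limit μ_s(m_A+m_B)g = 376.7 N, not exceeded).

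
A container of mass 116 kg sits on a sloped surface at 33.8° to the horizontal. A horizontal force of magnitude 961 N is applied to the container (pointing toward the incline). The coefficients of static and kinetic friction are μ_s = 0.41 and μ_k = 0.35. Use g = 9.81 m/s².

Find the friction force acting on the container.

Resolve perpendicular to the incline: N = m g cos θ + P sin θ = 116×9.81×cos 33.8° + 961×sin 33.8° = 1480 N.
Parallel to the incline: P cos θ − m g sin θ = 798.6 − 633 = 165.5 N; the friction needed to balance this is 165.5 N acting down the slope.
Maximum static friction: μ_s N = 0.41 × 1480 = 606.9 N.
Since 165.5 N is within the 606.9 N limit, the container stays put and friction is exactly 166 N.

f ≈ 166 N (down the incline)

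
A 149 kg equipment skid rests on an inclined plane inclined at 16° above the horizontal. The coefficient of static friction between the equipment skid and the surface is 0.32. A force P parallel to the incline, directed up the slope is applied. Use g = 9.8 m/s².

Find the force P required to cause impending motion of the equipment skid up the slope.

P ≈ 852 N

At impending motion up the slope, friction acts down-slope at its limit: f = μ_s N.
P is parallel to the surface, so N = m g cos θ = 1400 N.
Along the incline: P = m g sin θ + μ_s N = 402 + 0.32×1400 = 852 N.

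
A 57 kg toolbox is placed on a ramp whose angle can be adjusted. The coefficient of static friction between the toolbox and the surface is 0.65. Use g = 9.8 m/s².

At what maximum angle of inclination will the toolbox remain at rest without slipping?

θ_max ≈ 33°

At the slip threshold, m g sin θ = μ_s · m g cos θ, so tan θ = μ_s.
θ_max = arctan(0.65) = 33°.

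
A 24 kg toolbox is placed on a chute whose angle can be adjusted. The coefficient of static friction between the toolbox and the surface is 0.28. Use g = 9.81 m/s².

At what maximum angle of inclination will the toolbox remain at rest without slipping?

θ_max ≈ 15.6°

At the slip threshold, m g sin θ = μ_s · m g cos θ, so tan θ = μ_s.
θ_max = arctan(0.28) = 15.6°.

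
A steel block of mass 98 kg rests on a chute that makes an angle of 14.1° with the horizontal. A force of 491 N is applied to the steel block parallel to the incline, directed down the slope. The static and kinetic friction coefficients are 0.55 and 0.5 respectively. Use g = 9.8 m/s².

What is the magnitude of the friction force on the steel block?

f ≈ 466 N (up the incline)

The normal reaction is N = m g cos θ = 931.5 N.
The friction needed for equilibrium is m g sin θ + P = 234 + 491 = 725 N, measured positive up-slope.
Maximum static friction available: μ_s N = 0.55 × 931.5 = 512.3 N.
Since |725| > 512.3 N, static friction cannot hold it; the steel block slides down the incline and kinetic friction applies: f = μ_k N = 0.5 × 931.5 = 466 N.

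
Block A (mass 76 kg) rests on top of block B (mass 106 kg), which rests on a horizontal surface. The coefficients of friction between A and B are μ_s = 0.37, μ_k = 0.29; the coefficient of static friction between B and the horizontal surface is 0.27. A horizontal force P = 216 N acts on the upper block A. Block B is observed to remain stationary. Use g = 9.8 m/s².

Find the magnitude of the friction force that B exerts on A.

f ≈ 216 N

Between the blocks, N₁ = m_A g = 744.8 N.
So the A–B interface can sustain at most μ_s N₁ = 275.6 N of static friction.
P = 216 N is within that limit, so A and B move together (both at rest); the A–B friction is simply f₁ = P = 216 N.
B experiences an equal 216 N forward from A (third law). B is in equilibrium, so the floor supplies f₂ = 216 N of static friction (limit μ_s(m_A+m_B)g = 481.6 N, not exceeded).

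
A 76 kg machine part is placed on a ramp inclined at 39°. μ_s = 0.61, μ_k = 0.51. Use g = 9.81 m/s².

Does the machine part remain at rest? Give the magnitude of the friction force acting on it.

f ≈ 295 N

N = m g cos θ = 579 N.
Down-slope weight component: m g sin θ = 469 N.
μ_s N = 353 N.
469 > 353 N, so it slides; kinetic friction f = μ_k N = 0.51×579 = 295 N.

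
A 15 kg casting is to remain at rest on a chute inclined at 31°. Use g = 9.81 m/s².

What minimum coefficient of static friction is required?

At the slip threshold m g sin θ = μ_s m g cos θ, so μ_s,min = tan θ.
μ_s,min = tan 31° = 0.601.

μ_s,min ≈ 0.601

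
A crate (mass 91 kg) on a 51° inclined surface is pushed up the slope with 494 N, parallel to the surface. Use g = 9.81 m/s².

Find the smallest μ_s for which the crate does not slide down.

μ_s,min ≈ 0.356

N = m g cos θ = 561.8 N.
Friction must make up the shortfall along the incline: f = m g sin θ − P = 693.8 − 494 = 199.8 N.
At the threshold f = μ_s N, so μ_s,min = 199.8/561.8 = 0.356.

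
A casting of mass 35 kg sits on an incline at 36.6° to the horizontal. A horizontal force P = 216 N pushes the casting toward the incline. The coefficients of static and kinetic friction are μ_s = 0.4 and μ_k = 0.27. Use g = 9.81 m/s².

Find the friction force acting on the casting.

The horizontal push has a component P sin θ into the surface, so N = m g cos θ + P sin θ = 275.6 + 128.8 = 404.4 N.
Parallel to the incline: P cos θ − m g sin θ = 173.4 − 204.7 = -31.31 N; the friction needed to balance this is 31.31 N acting up the slope.
The limit of static friction is μ_s N = 161.8 N.
|f_req| = 31.31 ≤ 161.8 N → the casting is in equilibrium; friction equals the required value.

f ≈ 31.3 N (up the incline)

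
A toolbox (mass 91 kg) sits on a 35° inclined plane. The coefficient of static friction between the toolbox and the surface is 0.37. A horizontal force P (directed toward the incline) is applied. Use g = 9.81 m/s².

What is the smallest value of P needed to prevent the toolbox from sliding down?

The toolbox tends to slide down (tan θ > μ_s), so at the point of impending slip friction acts up-slope at its limit: f = μ_s N.
Perpendicular to the incline: N = m g cos θ + P sin θ.
Along the incline: P cos θ + μ_s N = m g sin θ, i.e. P cos θ + μ_s (m g cos θ + P sin θ) = m g sin θ.
Solving, P (cos θ + μ_s sin θ) = m g (sin θ − μ_s cos θ), so P = 893×0.2705/1.031 = 234 N.

P_min ≈ 234 N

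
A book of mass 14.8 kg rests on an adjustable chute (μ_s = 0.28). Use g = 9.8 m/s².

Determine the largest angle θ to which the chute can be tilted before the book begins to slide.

At the slip threshold, m g sin θ = μ_s · m g cos θ, so tan θ = μ_s.
θ_max = arctan(0.28) = 15.6°.

θ_max ≈ 15.6°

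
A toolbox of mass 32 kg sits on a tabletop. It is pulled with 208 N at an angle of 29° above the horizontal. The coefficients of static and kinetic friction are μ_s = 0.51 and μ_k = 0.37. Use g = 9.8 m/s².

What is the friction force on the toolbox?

f ≈ 78.7 N

Vertical equilibrium gives N = m g − P sin α = 212.8 N.
Horizontally, friction must balance P cos α = 181.9 N.
The static-friction limit is μ_s N = 108.5 N.
The required friction exceeds μ_s N, so the toolbox moves and f = μ_k N = 78.7 N.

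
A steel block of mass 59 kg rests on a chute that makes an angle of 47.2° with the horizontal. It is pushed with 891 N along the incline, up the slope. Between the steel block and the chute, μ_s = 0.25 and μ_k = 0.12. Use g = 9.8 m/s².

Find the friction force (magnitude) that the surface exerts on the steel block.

Perpendicular to the surface, N = m g cos θ = 59·9.8·cos 47.2° = 392.9 N.
The friction needed for equilibrium is m g sin θ − P = 424.2 − 891 = -466.8 N, measured positive up-slope.
Maximum static friction available: μ_s N = 0.25 × 392.9 = 98.21 N.
|-466.8| exceeds 98.21 N, so the steel block slips up-slope; friction is kinetic, f = μ_k N = 0.12×392.9 = 47.1 N.

f ≈ 47.1 N (down the incline)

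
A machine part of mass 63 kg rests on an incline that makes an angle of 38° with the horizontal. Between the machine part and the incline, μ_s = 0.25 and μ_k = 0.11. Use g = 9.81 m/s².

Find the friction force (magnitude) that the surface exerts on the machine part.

f ≈ 53.6 N (up the incline)

Perpendicular to the surface, N = m g cos θ = 63·9.81·cos 38° = 487 N.
Along the slope the weight component is m g sin θ = 380.5 N; friction must supply exactly this, acting up-slope.
Maximum static friction available: μ_s N = 0.25 × 487 = 121.8 N.
|380.5| exceeds 121.8 N, so the machine part slips down-slope; friction is kinetic, f = μ_k N = 0.11×487 = 53.6 N.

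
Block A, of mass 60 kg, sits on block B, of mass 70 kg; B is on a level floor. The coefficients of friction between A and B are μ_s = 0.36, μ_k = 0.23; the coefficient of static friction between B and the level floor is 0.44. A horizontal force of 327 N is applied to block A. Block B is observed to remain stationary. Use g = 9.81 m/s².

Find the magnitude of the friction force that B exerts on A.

f ≈ 135 N

Normal force at the A–B interface: N₁ = m_A g = 588.6 N.
Maximum static friction on A from B: μ_s N₁ = 0.36×588.6 = 211.9 N.
Since P = 327 N > 211.9 N, A slides on B; the A–B friction is kinetic: f₁ = μ_k N₁ = 0.23×588.6 = 135 N.
B experiences an equal 135 N forward from A (third law). B is in equilibrium, so the floor supplies f₂ = 135 N of static friction (limit μ_s(m_A+m_B)g = 561.1 N, not exceeded).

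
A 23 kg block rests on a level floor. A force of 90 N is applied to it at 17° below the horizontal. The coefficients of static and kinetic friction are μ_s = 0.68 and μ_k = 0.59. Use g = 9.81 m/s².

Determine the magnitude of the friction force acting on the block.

N = m g + P sin α = 225.6 + 90×sin 17° = 251.9 N.
Horizontally, friction must balance P cos α = 86.07 N.
The static-friction limit is μ_s N = 171.3 N.
Since 86.07 N does not exceed the limit, the block stays at rest and f = 86.1 N.

f ≈ 86.1 N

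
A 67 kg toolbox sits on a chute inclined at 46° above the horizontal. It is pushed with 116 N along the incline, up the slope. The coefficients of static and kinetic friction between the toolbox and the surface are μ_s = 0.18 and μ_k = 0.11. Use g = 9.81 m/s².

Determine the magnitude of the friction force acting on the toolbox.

Normal force: N = m g cos θ = 67 × 9.81 × cos 46° = 456.6 N.
Parallel to the incline, ΣF = 0 gives f = m g sin θ − P = 472.8 − 116 = 356.8 N (up-slope positive).
Maximum static friction available: μ_s N = 0.18 × 456.6 = 82.18 N.
Since |356.8| > 82.18 N, static friction cannot hold it; the toolbox slides down the incline and kinetic friction applies: f = μ_k N = 0.11 × 456.6 = 50.2 N.

f ≈ 50.2 N (up the incline)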